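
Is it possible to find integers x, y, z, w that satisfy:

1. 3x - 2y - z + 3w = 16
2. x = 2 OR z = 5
Yes

Take x = 2, y = 0, z = -1, w = 3. Substituting into each constraint:
  (1) 3(2) - 2(0) + 1 + 3(3) = 16 ✓
  (2) x = 2, target 2 ✓ (first branch holds)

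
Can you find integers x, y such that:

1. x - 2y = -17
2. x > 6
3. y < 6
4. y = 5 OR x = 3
No

A contradictory subset is {x - 2y = -17, x > 6, y < 6}. No integer assignment can satisfy these jointly:

  - x - 2y = -17: is a linear equation tying the variables together
  - x > 6: bounds one variable relative to a constant
  - y < 6: bounds one variable relative to a constant

Range argument: with x ∈ [7, ∞], y ∈ [−∞, 5], the left side of the equation is at least -3, but the right side is -17 < -3. No integer solution exists.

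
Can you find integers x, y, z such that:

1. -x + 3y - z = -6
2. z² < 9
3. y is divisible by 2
Yes

Take x = 4, y = 0, z = 2. Substituting into each constraint:
  (1) (-4) + 3(0) + (-2) = -6 ✓
  (2) z² = (2)² = 4, and 4 < 9 ✓
  (3) 0 = 2 × 0, remainder 0 ✓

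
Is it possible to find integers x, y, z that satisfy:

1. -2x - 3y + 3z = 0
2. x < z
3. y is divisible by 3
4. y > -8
Yes

Take x = -3, y = 0, z = -2. Substituting into each constraint:
  (1) -2(-3) - 3(0) + 3(-2) = 0 ✓
  (2) -3 < -2 ✓
  (3) 0 = 3 × 0, remainder 0 ✓
  (4) 0 > -8 ✓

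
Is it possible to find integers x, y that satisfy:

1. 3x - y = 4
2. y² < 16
Yes

Take x = 2, y = 2. Substituting into each constraint:
  (1) 3(2) + (-2) = 4 ✓
  (2) y² = (2)² = 4, and 4 < 16 ✓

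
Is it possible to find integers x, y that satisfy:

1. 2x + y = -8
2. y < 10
Yes

Take x = -4, y = 0. Substituting into each constraint:
  (1) 2(-4) + 0 = -8 ✓
  (2) 0 < 10 ✓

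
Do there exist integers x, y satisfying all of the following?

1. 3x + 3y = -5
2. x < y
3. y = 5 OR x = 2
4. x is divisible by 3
No

Even the single constraint (3x + 3y = -5) is infeasible over the integers.

  - 3x + 3y = -5: every term on the left is divisible by 3, so the LHS ≡ 0 (mod 3), but the RHS -5 is not — no integer solution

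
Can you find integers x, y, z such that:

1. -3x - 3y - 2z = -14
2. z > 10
Yes

Take x = 0, y = -4, z = 13. Substituting into each constraint:
  (1) -3(0) - 3(-4) - 2(13) = -14 ✓
  (2) 13 > 10 ✓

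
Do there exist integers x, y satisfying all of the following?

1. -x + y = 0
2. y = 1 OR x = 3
Yes

Take x = 3, y = 3. Substituting into each constraint:
  (1) (-3) + 3 = 0 ✓
  (2) x = 3, target 3 ✓ (second branch holds)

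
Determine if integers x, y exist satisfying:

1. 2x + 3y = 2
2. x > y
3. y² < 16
Yes

Take x = 1, y = 0. Substituting into each constraint:
  (1) 2(1) + 3(0) = 2 ✓
  (2) 1 > 0 ✓
  (3) y² = (0)² = 0, and 0 < 16 ✓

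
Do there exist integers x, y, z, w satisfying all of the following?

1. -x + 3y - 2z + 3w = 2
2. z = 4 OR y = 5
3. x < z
Yes

Take x = 2, y = 4, z = 4, w = 0. Substituting into each constraint:
  (1) (-2) + 3(4) - 2(4) + 3(0) = 2 ✓
  (2) z = 4, target 4 ✓ (first branch holds)
  (3) 2 < 4 ✓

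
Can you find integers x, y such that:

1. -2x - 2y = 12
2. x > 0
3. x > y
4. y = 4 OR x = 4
Yes

Take x = 4, y = -10. Substituting into each constraint:
  (1) -2(4) - 2(-10) = 12 ✓
  (2) 4 > 0 ✓
  (3) 4 > -10 ✓
  (4) x = 4, target 4 ✓ (second branch holds)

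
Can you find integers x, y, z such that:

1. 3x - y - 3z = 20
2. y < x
Yes

Take x = 2, y = 1, z = -5. Substituting into each constraint:
  (1) 3(2) + (-1) - 3(-5) = 20 ✓
  (2) 1 < 2 ✓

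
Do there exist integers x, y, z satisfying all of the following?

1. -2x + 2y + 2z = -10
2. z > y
Yes

Take x = 4, y = -1, z = 0. Substituting into each constraint:
  (1) -2(4) + 2(-1) + 2(0) = -10 ✓
  (2) 0 > -1 ✓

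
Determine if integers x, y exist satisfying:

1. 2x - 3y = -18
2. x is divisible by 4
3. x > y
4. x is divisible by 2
Yes

Take x = 24, y = 22. Substituting into each constraint:
  (1) 2(24) - 3(22) = -18 ✓
  (2) 24 = 4 × 6, remainder 0 ✓
  (3) 24 > 22 ✓
  (4) 24 = 2 × 12, remainder 0 ✓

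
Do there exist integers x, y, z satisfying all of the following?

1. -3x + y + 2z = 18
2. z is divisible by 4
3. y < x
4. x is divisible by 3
Yes

Take x = 0, y = -6, z = 12. Substituting into each constraint:
  (1) -3(0) + (-6) + 2(12) = 18 ✓
  (2) 12 = 4 × 3, remainder 0 ✓
  (3) -6 < 0 ✓
  (4) 0 = 3 × 0, remainder 0 ✓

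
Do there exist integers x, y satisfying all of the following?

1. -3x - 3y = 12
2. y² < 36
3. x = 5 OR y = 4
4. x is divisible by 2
Yes

Take x = -8, y = 4. Substituting into each constraint:
  (1) -3(-8) - 3(4) = 12 ✓
  (2) y² = (4)² = 16, and 16 < 36 ✓
  (3) y = 4, target 4 ✓ (second branch holds)
  (4) -8 = 2 × -4, remainder 0 ✓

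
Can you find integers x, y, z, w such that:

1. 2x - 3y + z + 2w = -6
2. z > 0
Yes

Take x = -4, y = 0, z = 2, w = 0. Substituting into each constraint:
  (1) 2(-4) - 3(0) + 2 + 2(0) = -6 ✓
  (2) 2 > 0 ✓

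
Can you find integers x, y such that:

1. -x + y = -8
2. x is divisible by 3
Yes

Take x = 0, y = -8. Substituting into each constraint:
  (1) 0 + (-8) = -8 ✓
  (2) 0 = 3 × 0, remainder 0 ✓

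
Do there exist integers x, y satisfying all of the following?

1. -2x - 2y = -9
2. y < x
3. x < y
No

Even the single constraint (-2x - 2y = -9) is infeasible over the integers.

  - -2x - 2y = -9: every term on the left is divisible by 2, so the LHS ≡ 0 (mod 2), but the RHS -9 is not — no integer solution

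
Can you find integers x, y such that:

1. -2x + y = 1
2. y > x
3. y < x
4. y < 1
No

A contradictory subset is {y > x, y < x}. No integer assignment can satisfy these jointly:

  - y > x: bounds one variable relative to another variable
  - y < x: bounds one variable relative to another variable

Direct contradiction: y > x and x > y cannot both hold.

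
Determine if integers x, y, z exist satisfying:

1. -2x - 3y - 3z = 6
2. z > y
Yes

Take x = -6, y = 0, z = 2. Substituting into each constraint:
  (1) -2(-6) - 3(0) - 3(2) = 6 ✓
  (2) 2 > 0 ✓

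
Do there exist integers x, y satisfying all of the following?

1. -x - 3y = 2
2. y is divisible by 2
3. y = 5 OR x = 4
Yes

Take x = 4, y = -2. Substituting into each constraint:
  (1) (-4) - 3(-2) = 2 ✓
  (2) -2 = 2 × -1, remainder 0 ✓
  (3) x = 4, target 4 ✓ (second branch holds)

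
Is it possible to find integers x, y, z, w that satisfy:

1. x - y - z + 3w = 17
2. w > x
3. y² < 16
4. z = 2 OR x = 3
Yes

Take x = 3, y = 0, z = -2, w = 4. Substituting into each constraint:
  (1) 3 + 0 + 2 + 3(4) = 17 ✓
  (2) 4 > 3 ✓
  (3) y² = (0)² = 0, and 0 < 16 ✓
  (4) x = 3, target 3 ✓ (second branch holds)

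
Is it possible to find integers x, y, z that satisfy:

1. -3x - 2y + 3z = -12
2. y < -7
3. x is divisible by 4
Yes

Take x = 0, y = -9, z = -10. Substituting into each constraint:
  (1) -3(0) - 2(-9) + 3(-10) = -12 ✓
  (2) -9 < -7 ✓
  (3) 0 = 4 × 0, remainder 0 ✓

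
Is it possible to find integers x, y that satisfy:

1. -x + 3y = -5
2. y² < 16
Yes

Take x = 5, y = 0. Substituting into each constraint:
  (1) (-5) + 3(0) = -5 ✓
  (2) y² = (0)² = 0, and 0 < 16 ✓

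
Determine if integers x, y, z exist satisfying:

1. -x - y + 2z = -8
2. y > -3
Yes

Take x = 0, y = 8, z = 0. Substituting into each constraint:
  (1) 0 + (-8) + 2(0) = -8 ✓
  (2) 8 > -3 ✓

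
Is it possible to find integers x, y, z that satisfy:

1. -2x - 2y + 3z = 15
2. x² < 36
Yes

Take x = 0, y = 0, z = 5. Substituting into each constraint:
  (1) -2(0) - 2(0) + 3(5) = 15 ✓
  (2) x² = (0)² = 0, and 0 < 36 ✓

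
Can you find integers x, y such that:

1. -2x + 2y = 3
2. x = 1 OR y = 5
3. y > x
No

Even the single constraint (-2x + 2y = 3) is infeasible over the integers.

  - -2x + 2y = 3: every term on the left is divisible by 2, so the LHS ≡ 0 (mod 2), but the RHS 3 is not — no integer solution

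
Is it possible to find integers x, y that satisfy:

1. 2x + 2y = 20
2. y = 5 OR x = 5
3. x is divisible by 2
No

The full constraint system is jointly infeasible over the integers. Each constraint and what it forces:

  - 2x + 2y = 20: is a linear equation tying the variables together
  - y = 5 OR x = 5: forces a choice: either y = 5 or x = 5
  - x is divisible by 2: restricts x to multiples of 2

Split on the disjunction (y = 5 OR x = 5):
  • If y = 5: with y = 5, writing x = 2x', every remaining term of the linear equation is divisible by 4, so the left side is ≡ 0 (mod 4); but the right side 10 ≡ 2 (mod 4). No integers can satisfy it.
  • If x = 5: this contradicts the divisibility constraint — 5 is not a multiple of 2.
Both branches are infeasible, so the system has no integer solution.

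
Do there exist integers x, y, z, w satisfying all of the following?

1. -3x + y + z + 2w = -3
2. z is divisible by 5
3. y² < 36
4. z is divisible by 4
Yes

Take x = 0, y = -3, z = 0, w = 0. Substituting into each constraint:
  (1) -3(0) + (-3) + 0 + 2(0) = -3 ✓
  (2) 0 = 5 × 0, remainder 0 ✓
  (3) y² = (-3)² = 9, and 9 < 36 ✓
  (4) 0 = 4 × 0, remainder 0 ✓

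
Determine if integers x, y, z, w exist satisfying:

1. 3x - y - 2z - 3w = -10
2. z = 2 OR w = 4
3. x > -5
Yes

Take x = -2, y = 0, z = 2, w = 0. Substituting into each constraint:
  (1) 3(-2) + 0 - 2(2) - 3(0) = -10 ✓
  (2) z = 2, target 2 ✓ (first branch holds)
  (3) -2 > -5 ✓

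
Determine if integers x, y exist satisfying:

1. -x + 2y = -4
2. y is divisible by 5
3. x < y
Yes

Take x = -6, y = -5. Substituting into each constraint:
  (1) 6 + 2(-5) = -4 ✓
  (2) -5 = 5 × -1, remainder 0 ✓
  (3) -6 < -5 ✓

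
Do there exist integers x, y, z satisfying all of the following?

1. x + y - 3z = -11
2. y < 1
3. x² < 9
Yes

Take x = 0, y = -11, z = 0. Substituting into each constraint:
  (1) 0 + (-11) - 3(0) = -11 ✓
  (2) -11 < 1 ✓
  (3) x² = (0)² = 0, and 0 < 9 ✓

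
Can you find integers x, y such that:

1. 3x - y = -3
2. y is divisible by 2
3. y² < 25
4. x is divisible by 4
No

A contradictory subset is {3x - y = -3, y is divisible by 2, x is divisible by 4}. No integer assignment can satisfy these jointly:

  - 3x - y = -3: is a linear equation tying the variables together
  - y is divisible by 2: restricts y to multiples of 2
  - x is divisible by 4: restricts x to multiples of 4

Modular obstruction: writing x = 4x' and writing y = 2y', every remaining term of the linear equation is divisible by 2, so the left side is ≡ 0 (mod 2); but the right side -3 ≡ 1 (mod 2). No integers can satisfy it.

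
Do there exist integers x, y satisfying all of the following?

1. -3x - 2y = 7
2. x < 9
Yes

Take x = -3, y = 1. Substituting into each constraint:
  (1) -3(-3) - 2(1) = 7 ✓
  (2) -3 < 9 ✓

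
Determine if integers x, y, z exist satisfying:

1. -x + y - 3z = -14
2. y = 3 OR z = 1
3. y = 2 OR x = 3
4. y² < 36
Yes

Take x = 13, y = 2, z = 1. Substituting into each constraint:
  (1) (-13) + 2 - 3(1) = -14 ✓
  (2) z = 1, target 1 ✓ (second branch holds)
  (3) y = 2, target 2 ✓ (first branch holds)
  (4) y² = (2)² = 4, and 4 < 36 ✓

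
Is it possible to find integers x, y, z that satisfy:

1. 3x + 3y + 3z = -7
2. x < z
No

Even the single constraint (3x + 3y + 3z = -7) is infeasible over the integers.

  - 3x + 3y + 3z = -7: every term on the left is divisible by 3, so the LHS ≡ 0 (mod 3), but the RHS -7 is not — no integer solution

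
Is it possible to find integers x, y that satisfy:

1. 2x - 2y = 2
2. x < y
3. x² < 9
No

A contradictory subset is {2x - 2y = 2, x < y}. No integer assignment can satisfy these jointly:

  - 2x - 2y = 2: is a linear equation tying the variables together
  - x < y: bounds one variable relative to another variable

From the equation, x − y = 1, i.e. y − x = -1; but y > x requires y − x ≥ 1. Contradiction.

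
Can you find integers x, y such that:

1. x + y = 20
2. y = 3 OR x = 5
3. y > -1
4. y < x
Yes

Take x = 17, y = 3. Substituting into each constraint:
  (1) 17 + 3 = 20 ✓
  (2) y = 3, target 3 ✓ (first branch holds)
  (3) 3 > -1 ✓
  (4) 3 < 17 ✓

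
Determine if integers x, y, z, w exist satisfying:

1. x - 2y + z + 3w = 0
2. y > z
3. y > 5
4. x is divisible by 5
Yes

Take x = 0, y = 6, z = 0, w = 4. Substituting into each constraint:
  (1) 0 - 2(6) + 0 + 3(4) = 0 ✓
  (2) 6 > 0 ✓
  (3) 6 > 5 ✓
  (4) 0 = 5 × 0, remainder 0 ✓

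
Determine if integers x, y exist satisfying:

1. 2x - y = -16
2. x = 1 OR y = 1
Yes

Take x = 1, y = 18. Substituting into each constraint:
  (1) 2(1) + (-18) = -16 ✓
  (2) x = 1, target 1 ✓ (first branch holds)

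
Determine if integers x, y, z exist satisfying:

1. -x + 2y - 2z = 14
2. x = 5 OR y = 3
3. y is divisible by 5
No

The full constraint system is jointly infeasible over the integers. Each constraint and what it forces:

  - -x + 2y - 2z = 14: is a linear equation tying the variables together
  - x = 5 OR y = 3: forces a choice: either x = 5 or y = 3
  - y is divisible by 5: restricts y to multiples of 5

Split on the disjunction (x = 5 OR y = 3):
  • If x = 5: with x = 5, writing y = 5y', every remaining term of the linear equation is divisible by 2, so the left side is ≡ 0 (mod 2); but the right side 19 ≡ 1 (mod 2). No integers can satisfy it.
  • If y = 3: this contradicts the divisibility constraint — 3 is not a multiple of 5.
Both branches are infeasible, so the system has no integer solution.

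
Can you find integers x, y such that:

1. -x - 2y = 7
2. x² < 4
Yes

Take x = -1, y = -3. Substituting into each constraint:
  (1) 1 - 2(-3) = 7 ✓
  (2) x² = (-1)² = 1, and 1 < 4 ✓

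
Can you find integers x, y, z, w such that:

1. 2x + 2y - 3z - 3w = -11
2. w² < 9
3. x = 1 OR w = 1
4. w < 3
Yes

Take x = 0, y = -4, z = 0, w = 1. Substituting into each constraint:
  (1) 2(0) + 2(-4) - 3(0) - 3(1) = -11 ✓
  (2) w² = (1)² = 1, and 1 < 9 ✓
  (3) w = 1, target 1 ✓ (second branch holds)
  (4) 1 < 3 ✓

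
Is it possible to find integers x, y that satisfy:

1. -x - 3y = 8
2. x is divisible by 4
Yes

Take x = -20, y = 4. Substituting into each constraint:
  (1) 20 - 3(4) = 8 ✓
  (2) -20 = 4 × -5, remainder 0 ✓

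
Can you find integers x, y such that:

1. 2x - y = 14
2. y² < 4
Yes

Take x = 7, y = 0. Substituting into each constraint:
  (1) 2(7) + 0 = 14 ✓
  (2) y² = (0)² = 0, and 0 < 4 ✓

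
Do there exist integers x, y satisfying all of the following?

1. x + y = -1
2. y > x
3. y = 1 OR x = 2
Yes

Take x = -2, y = 1. Substituting into each constraint:
  (1) (-2) + 1 = -1 ✓
  (2) 1 > -2 ✓
  (3) y = 1, target 1 ✓ (first branch holds)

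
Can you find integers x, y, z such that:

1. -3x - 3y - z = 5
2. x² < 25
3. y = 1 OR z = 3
Yes

Take x = -4, y = 1, z = 4. Substituting into each constraint:
  (1) -3(-4) - 3(1) + (-4) = 5 ✓
  (2) x² = (-4)² = 16, and 16 < 25 ✓
  (3) y = 1, target 1 ✓ (first branch holds)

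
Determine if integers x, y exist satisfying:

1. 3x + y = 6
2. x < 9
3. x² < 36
Yes

Take x = 2, y = 0. Substituting into each constraint:
  (1) 3(2) + 0 = 6 ✓
  (2) 2 < 9 ✓
  (3) x² = (2)² = 4, and 4 < 36 ✓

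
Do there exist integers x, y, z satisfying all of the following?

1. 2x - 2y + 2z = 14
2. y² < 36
Yes

Take x = 7, y = 0, z = 0. Substituting into each constraint:
  (1) 2(7) - 2(0) + 2(0) = 14 ✓
  (2) y² = (0)² = 0, and 0 < 36 ✓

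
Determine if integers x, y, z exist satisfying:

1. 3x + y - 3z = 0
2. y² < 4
Yes

Take x = 0, y = 0, z = 0. Substituting into each constraint:
  (1) 3(0) + 0 - 3(0) = 0 ✓
  (2) y² = (0)² = 0, and 0 < 4 ✓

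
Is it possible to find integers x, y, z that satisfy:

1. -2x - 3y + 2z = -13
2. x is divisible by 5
Yes

Take x = 0, y = 5, z = 1. Substituting into each constraint:
  (1) -2(0) - 3(5) + 2(1) = -13 ✓
  (2) 0 = 5 × 0, remainder 0 ✓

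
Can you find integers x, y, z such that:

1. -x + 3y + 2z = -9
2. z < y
Yes

Take x = 12, y = 1, z = 0. Substituting into each constraint:
  (1) (-12) + 3(1) + 2(0) = -9 ✓
  (2) 0 < 1 ✓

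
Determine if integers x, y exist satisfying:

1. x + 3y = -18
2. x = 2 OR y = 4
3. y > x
Yes

Take x = -30, y = 4. Substituting into each constraint:
  (1) (-30) + 3(4) = -18 ✓
  (2) y = 4, target 4 ✓ (second branch holds)
  (3) 4 > -30 ✓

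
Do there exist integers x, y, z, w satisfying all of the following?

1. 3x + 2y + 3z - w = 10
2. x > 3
Yes

Take x = 4, y = 2, z = -2, w = 0. Substituting into each constraint:
  (1) 3(4) + 2(2) + 3(-2) + 0 = 10 ✓
  (2) 4 > 3 ✓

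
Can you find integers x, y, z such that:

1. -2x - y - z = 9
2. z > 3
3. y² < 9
Yes

Take x = -7, y = 0, z = 5. Substituting into each constraint:
  (1) -2(-7) + 0 + (-5) = 9 ✓
  (2) 5 > 3 ✓
  (3) y² = (0)² = 0, and 0 < 9 ✓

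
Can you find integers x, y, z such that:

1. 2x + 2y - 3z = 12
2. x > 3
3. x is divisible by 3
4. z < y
Yes

Take x = 6, y = 3, z = 2. Substituting into each constraint:
  (1) 2(6) + 2(3) - 3(2) = 12 ✓
  (2) 6 > 3 ✓
  (3) 6 = 3 × 2, remainder 0 ✓
  (4) 2 < 3 ✓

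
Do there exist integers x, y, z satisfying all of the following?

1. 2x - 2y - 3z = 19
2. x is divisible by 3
Yes

Take x = 0, y = -11, z = 1. Substituting into each constraint:
  (1) 2(0) - 2(-11) - 3(1) = 19 ✓
  (2) 0 = 3 × 0, remainder 0 ✓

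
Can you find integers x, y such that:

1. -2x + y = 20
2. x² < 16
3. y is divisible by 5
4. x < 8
Yes

Take x = 0, y = 20. Substituting into each constraint:
  (1) -2(0) + 20 = 20 ✓
  (2) x² = (0)² = 0, and 0 < 16 ✓
  (3) 20 = 5 × 4, remainder 0 ✓
  (4) 0 < 8 ✓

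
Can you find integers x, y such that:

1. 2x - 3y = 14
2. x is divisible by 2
Yes

Take x = -2, y = -6. Substituting into each constraint:
  (1) 2(-2) - 3(-6) = 14 ✓
  (2) -2 = 2 × -1, remainder 0 ✓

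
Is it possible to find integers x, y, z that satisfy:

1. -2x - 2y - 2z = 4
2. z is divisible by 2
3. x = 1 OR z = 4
Yes

Take x = -6, y = 0, z = 4. Substituting into each constraint:
  (1) -2(-6) - 2(0) - 2(4) = 4 ✓
  (2) 4 = 2 × 2, remainder 0 ✓
  (3) z = 4, target 4 ✓ (second branch holds)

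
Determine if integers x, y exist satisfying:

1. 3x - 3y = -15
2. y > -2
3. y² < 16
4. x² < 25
Yes

Take x = -4, y = 1. Substituting into each constraint:
  (1) 3(-4) - 3(1) = -15 ✓
  (2) 1 > -2 ✓
  (3) y² = (1)² = 1, and 1 < 16 ✓
  (4) x² = (-4)² = 16, and 16 < 25 ✓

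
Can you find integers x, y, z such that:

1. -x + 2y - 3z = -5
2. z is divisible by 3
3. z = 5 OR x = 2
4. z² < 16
Yes

Take x = 2, y = -6, z = -3. Substituting into each constraint:
  (1) (-2) + 2(-6) - 3(-3) = -5 ✓
  (2) -3 = 3 × -1, remainder 0 ✓
  (3) x = 2, target 2 ✓ (second branch holds)
  (4) z² = (-3)² = 9, and 9 < 16 ✓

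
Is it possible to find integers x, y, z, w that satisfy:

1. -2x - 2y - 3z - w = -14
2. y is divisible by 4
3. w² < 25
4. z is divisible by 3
Yes

Take x = 7, y = 0, z = 0, w = 0. Substituting into each constraint:
  (1) -2(7) - 2(0) - 3(0) + 0 = -14 ✓
  (2) 0 = 4 × 0, remainder 0 ✓
  (3) w² = (0)² = 0, and 0 < 25 ✓
  (4) 0 = 3 × 0, remainder 0 ✓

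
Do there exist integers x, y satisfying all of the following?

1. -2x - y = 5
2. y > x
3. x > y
No

A contradictory subset is {y > x, x > y}. No integer assignment can satisfy these jointly:

  - y > x: bounds one variable relative to another variable
  - x > y: bounds one variable relative to another variable

Direct contradiction: y > x and x > y cannot both hold.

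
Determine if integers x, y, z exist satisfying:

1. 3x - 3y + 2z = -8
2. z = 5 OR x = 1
Yes

Take x = 1, y = 5, z = 2. Substituting into each constraint:
  (1) 3(1) - 3(5) + 2(2) = -8 ✓
  (2) x = 1, target 1 ✓ (second branch holds)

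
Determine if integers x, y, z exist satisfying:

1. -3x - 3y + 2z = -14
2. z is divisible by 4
Yes

Take x = 12, y = -2, z = 8. Substituting into each constraint:
  (1) -3(12) - 3(-2) + 2(8) = -14 ✓
  (2) 8 = 4 × 2, remainder 0 ✓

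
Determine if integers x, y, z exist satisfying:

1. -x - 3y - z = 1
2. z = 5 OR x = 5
Yes

Take x = 0, y = -2, z = 5. Substituting into each constraint:
  (1) 0 - 3(-2) + (-5) = 1 ✓
  (2) z = 5, target 5 ✓ (first branch holds)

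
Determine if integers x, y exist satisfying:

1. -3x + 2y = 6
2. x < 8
Yes

Take x = -2, y = 0. Substituting into each constraint:
  (1) -3(-2) + 2(0) = 6 ✓
  (2) -2 < 8 ✓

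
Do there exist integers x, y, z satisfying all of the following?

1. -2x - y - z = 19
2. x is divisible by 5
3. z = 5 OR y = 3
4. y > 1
Yes

Take x = 0, y = 3, z = -22. Substituting into each constraint:
  (1) -2(0) + (-3) + 22 = 19 ✓
  (2) 0 = 5 × 0, remainder 0 ✓
  (3) y = 3, target 3 ✓ (second branch holds)
  (4) 3 > 1 ✓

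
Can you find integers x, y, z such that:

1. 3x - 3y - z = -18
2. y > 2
Yes

Take x = 0, y = 6, z = 0. Substituting into each constraint:
  (1) 3(0) - 3(6) + 0 = -18 ✓
  (2) 6 > 2 ✓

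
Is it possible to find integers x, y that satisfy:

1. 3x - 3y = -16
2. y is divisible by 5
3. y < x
No

Even the single constraint (3x - 3y = -16) is infeasible over the integers.

  - 3x - 3y = -16: every term on the left is divisible by 3, so the LHS ≡ 0 (mod 3), but the RHS -16 is not — no integer solution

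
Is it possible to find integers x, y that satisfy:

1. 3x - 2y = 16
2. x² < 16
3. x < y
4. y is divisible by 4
No

A contradictory subset is {3x - 2y = 16, x² < 16, x < y}. No integer assignment can satisfy these jointly:

  - 3x - 2y = 16: is a linear equation tying the variables together
  - x² < 16: restricts x to |x| ≤ 3
  - x < y: bounds one variable relative to another variable

Propagating the comparison: y > x and x ≥ -3 give y ≥ -2. Range argument: with x ∈ [-3, 3], y ∈ [-2, ∞], the left side of the equation is at most 13, but the right side is 16 > 13. No integer solution exists.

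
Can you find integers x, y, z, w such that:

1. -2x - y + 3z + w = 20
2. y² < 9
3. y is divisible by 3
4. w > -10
Yes

Take x = 0, y = 0, z = 6, w = 2. Substituting into each constraint:
  (1) -2(0) + 0 + 3(6) + 2 = 20 ✓
  (2) y² = (0)² = 0, and 0 < 9 ✓
  (3) 0 = 3 × 0, remainder 0 ✓
  (4) 2 > -10 ✓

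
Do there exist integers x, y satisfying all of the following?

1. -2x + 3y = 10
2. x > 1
Yes

Take x = 4, y = 6. Substituting into each constraint:
  (1) -2(4) + 3(6) = 10 ✓
  (2) 4 > 1 ✓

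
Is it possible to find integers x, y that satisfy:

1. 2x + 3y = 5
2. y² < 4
Yes

Take x = 1, y = 1. Substituting into each constraint:
  (1) 2(1) + 3(1) = 5 ✓
  (2) y² = (1)² = 1, and 1 < 4 ✓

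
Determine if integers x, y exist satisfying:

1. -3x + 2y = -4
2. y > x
Yes

Take x = 6, y = 7. Substituting into each constraint:
  (1) -3(6) + 2(7) = -4 ✓
  (2) 7 > 6 ✓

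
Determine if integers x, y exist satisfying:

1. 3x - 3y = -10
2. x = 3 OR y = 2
No

Even the single constraint (3x - 3y = -10) is infeasible over the integers.

  - 3x - 3y = -10: every term on the left is divisible by 3, so the LHS ≡ 0 (mod 3), but the RHS -10 is not — no integer solution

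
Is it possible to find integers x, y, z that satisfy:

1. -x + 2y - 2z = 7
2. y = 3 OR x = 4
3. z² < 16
Yes

Take x = 3, y = 3, z = -2. Substituting into each constraint:
  (1) (-3) + 2(3) - 2(-2) = 7 ✓
  (2) y = 3, target 3 ✓ (first branch holds)
  (3) z² = (-2)² = 4, and 4 < 16 ✓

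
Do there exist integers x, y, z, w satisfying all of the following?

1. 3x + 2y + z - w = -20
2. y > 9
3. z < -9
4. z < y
Yes

Take x = 0, y = 10, z = -10, w = 30. Substituting into each constraint:
  (1) 3(0) + 2(10) + (-10) + (-30) = -20 ✓
  (2) 10 > 9 ✓
  (3) -10 < -9 ✓
  (4) -10 < 10 ✓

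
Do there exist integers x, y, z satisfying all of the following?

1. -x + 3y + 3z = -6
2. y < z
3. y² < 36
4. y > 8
No

A contradictory subset is {y² < 36, y > 8}. No integer assignment can satisfy these jointly:

  - y² < 36: restricts y to |y| ≤ 5
  - y > 8: bounds one variable relative to a constant

Direct contradiction: the bounds on y require y ≥ 9 and y ≤ 5 simultaneously, which is empty.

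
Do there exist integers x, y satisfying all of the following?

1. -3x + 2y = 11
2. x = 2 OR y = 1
Yes

Take x = -3, y = 1. Substituting into each constraint:
  (1) -3(-3) + 2(1) = 11 ✓
  (2) y = 1, target 1 ✓ (second branch holds)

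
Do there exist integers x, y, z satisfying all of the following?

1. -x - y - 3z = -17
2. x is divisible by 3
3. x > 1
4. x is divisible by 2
Yes

Take x = 6, y = -1, z = 4. Substituting into each constraint:
  (1) (-6) + 1 - 3(4) = -17 ✓
  (2) 6 = 3 × 2, remainder 0 ✓
  (3) 6 > 1 ✓
  (4) 6 = 2 × 3, remainder 0 ✓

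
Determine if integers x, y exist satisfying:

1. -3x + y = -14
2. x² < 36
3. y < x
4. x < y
No

A contradictory subset is {y < x, x < y}. No integer assignment can satisfy these jointly:

  - y < x: bounds one variable relative to another variable
  - x < y: bounds one variable relative to another variable

Direct contradiction: x > y and y > x cannot both hold.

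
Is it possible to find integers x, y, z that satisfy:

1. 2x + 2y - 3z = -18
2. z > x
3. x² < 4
Yes

Take x = -1, y = -8, z = 0. Substituting into each constraint:
  (1) 2(-1) + 2(-8) - 3(0) = -18 ✓
  (2) 0 > -1 ✓
  (3) x² = (-1)² = 1, and 1 < 4 ✓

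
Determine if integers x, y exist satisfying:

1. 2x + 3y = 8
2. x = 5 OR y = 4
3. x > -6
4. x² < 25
Yes

Take x = -2, y = 4. Substituting into each constraint:
  (1) 2(-2) + 3(4) = 8 ✓
  (2) y = 4, target 4 ✓ (second branch holds)
  (3) -2 > -6 ✓
  (4) x² = (-2)² = 4, and 4 < 25 ✓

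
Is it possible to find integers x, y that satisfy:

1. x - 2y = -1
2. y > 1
Yes

Take x = 3, y = 2. Substituting into each constraint:
  (1) 3 - 2(2) = -1 ✓
  (2) 2 > 1 ✓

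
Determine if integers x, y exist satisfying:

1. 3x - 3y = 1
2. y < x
No

Even the single constraint (3x - 3y = 1) is infeasible over the integers.

  - 3x - 3y = 1: every term on the left is divisible by 3, so the LHS ≡ 0 (mod 3), but the RHS 1 is not — no integer solution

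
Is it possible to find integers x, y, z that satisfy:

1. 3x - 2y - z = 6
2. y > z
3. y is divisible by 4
Yes

Take x = 1, y = 0, z = -3. Substituting into each constraint:
  (1) 3(1) - 2(0) + 3 = 6 ✓
  (2) 0 > -3 ✓
  (3) 0 = 4 × 0, remainder 0 ✓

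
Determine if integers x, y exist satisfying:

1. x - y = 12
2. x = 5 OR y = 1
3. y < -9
No

The full constraint system is jointly infeasible over the integers. Each constraint and what it forces:

  - x - y = 12: is a linear equation tying the variables together
  - x = 5 OR y = 1: forces a choice: either x = 5 or y = 1
  - y < -9: bounds one variable relative to a constant

Split on the disjunction (x = 5 OR y = 1):
  • If x = 5: the equation forces y = -7, which contradicts the bound y ≤ -10.
  • If y = 1: this contradicts the bound y ≤ -10.
Both branches are infeasible, so the system has no integer solution.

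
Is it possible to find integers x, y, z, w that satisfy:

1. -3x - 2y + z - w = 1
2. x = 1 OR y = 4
Yes

Take x = 1, y = 0, z = 0, w = -4. Substituting into each constraint:
  (1) -3(1) - 2(0) + 0 + 4 = 1 ✓
  (2) x = 1, target 1 ✓ (first branch holds)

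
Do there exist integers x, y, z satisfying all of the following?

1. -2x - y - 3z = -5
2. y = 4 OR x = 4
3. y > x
Yes

Take x = 4, y = 6, z = -3. Substituting into each constraint:
  (1) -2(4) + (-6) - 3(-3) = -5 ✓
  (2) x = 4, target 4 ✓ (second branch holds)
  (3) 6 > 4 ✓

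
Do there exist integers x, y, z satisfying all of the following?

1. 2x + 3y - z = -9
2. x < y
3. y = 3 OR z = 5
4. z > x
Yes

Take x = 2, y = 3, z = 22. Substituting into each constraint:
  (1) 2(2) + 3(3) + (-22) = -9 ✓
  (2) 2 < 3 ✓
  (3) y = 3, target 3 ✓ (first branch holds)
  (4) 22 > 2 ✓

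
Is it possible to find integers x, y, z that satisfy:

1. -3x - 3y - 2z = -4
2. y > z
Yes

Take x = 2, y = 0, z = -1. Substituting into each constraint:
  (1) -3(2) - 3(0) - 2(-1) = -4 ✓
  (2) 0 > -1 ✓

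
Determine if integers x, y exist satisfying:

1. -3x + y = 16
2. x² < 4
Yes

Take x = 0, y = 16. Substituting into each constraint:
  (1) -3(0) + 16 = 16 ✓
  (2) x² = (0)² = 0, and 0 < 4 ✓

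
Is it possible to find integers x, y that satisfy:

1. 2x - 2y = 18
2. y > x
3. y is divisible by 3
No

A contradictory subset is {2x - 2y = 18, y > x}. No integer assignment can satisfy these jointly:

  - 2x - 2y = 18: is a linear equation tying the variables together
  - y > x: bounds one variable relative to another variable

From the equation, x − y = 9, i.e. y − x = -9; but y > x requires y − x ≥ 1. Contradiction.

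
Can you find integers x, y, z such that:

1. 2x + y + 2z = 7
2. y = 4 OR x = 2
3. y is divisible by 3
Yes

Take x = 2, y = 9, z = -3. Substituting into each constraint:
  (1) 2(2) + 9 + 2(-3) = 7 ✓
  (2) x = 2, target 2 ✓ (second branch holds)
  (3) 9 = 3 × 3, remainder 0 ✓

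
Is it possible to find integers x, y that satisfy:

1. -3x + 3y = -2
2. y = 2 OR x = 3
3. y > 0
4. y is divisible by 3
No

Even the single constraint (-3x + 3y = -2) is infeasible over the integers.

  - -3x + 3y = -2: every term on the left is divisible by 3, so the LHS ≡ 0 (mod 3), but the RHS -2 is not — no integer solution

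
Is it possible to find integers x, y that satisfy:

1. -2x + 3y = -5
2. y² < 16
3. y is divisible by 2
No

A contradictory subset is {-2x + 3y = -5, y is divisible by 2}. No integer assignment can satisfy these jointly:

  - -2x + 3y = -5: is a linear equation tying the variables together
  - y is divisible by 2: restricts y to multiples of 2

Modular obstruction: writing y = 2y', every remaining term of the linear equation is divisible by 2, so the left side is ≡ 0 (mod 2); but the right side -5 ≡ 1 (mod 2). No integers can satisfy it.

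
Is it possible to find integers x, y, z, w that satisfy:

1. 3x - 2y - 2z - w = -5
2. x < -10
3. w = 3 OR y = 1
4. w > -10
Yes

Take x = -12, y = 1, z = -12, w = -9. Substituting into each constraint:
  (1) 3(-12) - 2(1) - 2(-12) + 9 = -5 ✓
  (2) -12 < -10 ✓
  (3) y = 1, target 1 ✓ (second branch holds)
  (4) -9 > -10 ✓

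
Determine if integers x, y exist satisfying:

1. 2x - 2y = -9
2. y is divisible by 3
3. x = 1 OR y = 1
No

Even the single constraint (2x - 2y = -9) is infeasible over the integers.

  - 2x - 2y = -9: every term on the left is divisible by 2, so the LHS ≡ 0 (mod 2), but the RHS -9 is not — no integer solution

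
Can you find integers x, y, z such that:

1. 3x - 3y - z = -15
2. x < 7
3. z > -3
Yes

Take x = 0, y = 0, z = 15. Substituting into each constraint:
  (1) 3(0) - 3(0) + (-15) = -15 ✓
  (2) 0 < 7 ✓
  (3) 15 > -3 ✓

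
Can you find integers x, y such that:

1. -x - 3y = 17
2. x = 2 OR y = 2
Yes

Take x = -23, y = 2. Substituting into each constraint:
  (1) 23 - 3(2) = 17 ✓
  (2) y = 2, target 2 ✓ (second branch holds)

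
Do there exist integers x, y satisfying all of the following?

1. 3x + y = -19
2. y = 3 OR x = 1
Yes

Take x = 1, y = -22. Substituting into each constraint:
  (1) 3(1) + (-22) = -19 ✓
  (2) x = 1, target 1 ✓ (second branch holds)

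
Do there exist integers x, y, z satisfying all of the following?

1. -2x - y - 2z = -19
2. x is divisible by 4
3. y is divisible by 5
Yes

Take x = 8, y = 5, z = -1. Substituting into each constraint:
  (1) -2(8) + (-5) - 2(-1) = -19 ✓
  (2) 8 = 4 × 2, remainder 0 ✓
  (3) 5 = 5 × 1, remainder 0 ✓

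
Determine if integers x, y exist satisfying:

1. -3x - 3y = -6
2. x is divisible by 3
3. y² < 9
Yes

Take x = 0, y = 2. Substituting into each constraint:
  (1) -3(0) - 3(2) = -6 ✓
  (2) 0 = 3 × 0, remainder 0 ✓
  (3) y² = (2)² = 4, and 4 < 9 ✓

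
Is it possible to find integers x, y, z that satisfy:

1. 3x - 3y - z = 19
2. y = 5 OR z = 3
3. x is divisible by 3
Yes

Take x = 15, y = 5, z = 11. Substituting into each constraint:
  (1) 3(15) - 3(5) + (-11) = 19 ✓
  (2) y = 5, target 5 ✓ (first branch holds)
  (3) 15 = 3 × 5, remainder 0 ✓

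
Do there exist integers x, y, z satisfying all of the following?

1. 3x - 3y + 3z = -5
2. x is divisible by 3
No

Even the single constraint (3x - 3y + 3z = -5) is infeasible over the integers.

  - 3x - 3y + 3z = -5: every term on the left is divisible by 3, so the LHS ≡ 0 (mod 3), but the RHS -5 is not — no integer solution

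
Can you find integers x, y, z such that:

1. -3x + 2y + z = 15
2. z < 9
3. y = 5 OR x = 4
Yes

Take x = 0, y = 5, z = 5. Substituting into each constraint:
  (1) -3(0) + 2(5) + 5 = 15 ✓
  (2) 5 < 9 ✓
  (3) y = 5, target 5 ✓ (first branch holds)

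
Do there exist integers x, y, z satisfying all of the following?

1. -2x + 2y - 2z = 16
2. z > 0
Yes

Take x = 0, y = 9, z = 1. Substituting into each constraint:
  (1) -2(0) + 2(9) - 2(1) = 16 ✓
  (2) 1 > 0 ✓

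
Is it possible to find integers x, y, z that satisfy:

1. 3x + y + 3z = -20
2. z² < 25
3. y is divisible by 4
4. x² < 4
Yes

Take x = 0, y = -32, z = 4. Substituting into each constraint:
  (1) 3(0) + (-32) + 3(4) = -20 ✓
  (2) z² = (4)² = 16, and 16 < 25 ✓
  (3) -32 = 4 × -8, remainder 0 ✓
  (4) x² = (0)² = 0, and 0 < 4 ✓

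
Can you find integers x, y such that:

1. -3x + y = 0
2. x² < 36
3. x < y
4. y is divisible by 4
Yes

Take x = 4, y = 12. Substituting into each constraint:
  (1) -3(4) + 12 = 0 ✓
  (2) x² = (4)² = 16, and 16 < 36 ✓
  (3) 4 < 12 ✓
  (4) 12 = 4 × 3, remainder 0 ✓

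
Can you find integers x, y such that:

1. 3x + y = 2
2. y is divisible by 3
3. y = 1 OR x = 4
No

A contradictory subset is {3x + y = 2, y is divisible by 3}. No integer assignment can satisfy these jointly:

  - 3x + y = 2: is a linear equation tying the variables together
  - y is divisible by 3: restricts y to multiples of 3

Modular obstruction: writing y = 3y', every remaining term of the linear equation is divisible by 3, so the left side is ≡ 0 (mod 3); but the right side 2 ≡ 2 (mod 3). No integers can satisfy it.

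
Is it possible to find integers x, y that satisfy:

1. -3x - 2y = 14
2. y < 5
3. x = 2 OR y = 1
Yes

Take x = 2, y = -10. Substituting into each constraint:
  (1) -3(2) - 2(-10) = 14 ✓
  (2) -10 < 5 ✓
  (3) x = 2, target 2 ✓ (first branch holds)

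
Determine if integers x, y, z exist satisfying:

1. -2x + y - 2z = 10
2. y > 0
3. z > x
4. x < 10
Yes

Take x = -1, y = 8, z = 0. Substituting into each constraint:
  (1) -2(-1) + 8 - 2(0) = 10 ✓
  (2) 8 > 0 ✓
  (3) 0 > -1 ✓
  (4) -1 < 10 ✓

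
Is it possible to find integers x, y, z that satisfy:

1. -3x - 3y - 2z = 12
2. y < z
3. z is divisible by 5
Yes

Take x = -3, y = -1, z = 0. Substituting into each constraint:
  (1) -3(-3) - 3(-1) - 2(0) = 12 ✓
  (2) -1 < 0 ✓
  (3) 0 = 5 × 0, remainder 0 ✓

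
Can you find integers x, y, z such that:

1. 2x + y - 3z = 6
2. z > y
Yes

Take x = 4, y = -2, z = 0. Substituting into each constraint:
  (1) 2(4) + (-2) - 3(0) = 6 ✓
  (2) 0 > -2 ✓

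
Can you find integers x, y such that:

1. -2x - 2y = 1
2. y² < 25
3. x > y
No

Even the single constraint (-2x - 2y = 1) is infeasible over the integers.

  - -2x - 2y = 1: every term on the left is divisible by 2, so the LHS ≡ 0 (mod 2), but the RHS 1 is not — no integer solution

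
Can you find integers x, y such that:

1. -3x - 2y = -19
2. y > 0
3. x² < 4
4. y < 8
No

A contradictory subset is {-3x - 2y = -19, x² < 4, y < 8}. No integer assignment can satisfy these jointly:

  - -3x - 2y = -19: is a linear equation tying the variables together
  - x² < 4: restricts x to |x| ≤ 1
  - y < 8: bounds one variable relative to a constant

Range argument: with x ∈ [-1, 1], y ∈ [−∞, 7], the left side of the equation is at least -17, but the right side is -19 < -17. No integer solution exists.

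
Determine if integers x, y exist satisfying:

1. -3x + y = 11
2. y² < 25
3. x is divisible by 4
Yes

Take x = -4, y = -1. Substituting into each constraint:
  (1) -3(-4) + (-1) = 11 ✓
  (2) y² = (-1)² = 1, and 1 < 25 ✓
  (3) -4 = 4 × -1, remainder 0 ✓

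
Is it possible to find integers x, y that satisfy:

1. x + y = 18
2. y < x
Yes

Take x = 18, y = 0. Substituting into each constraint:
  (1) 18 + 0 = 18 ✓
  (2) 0 < 18 ✓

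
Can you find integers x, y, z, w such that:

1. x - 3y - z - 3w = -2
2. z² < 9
Yes

Take x = 1, y = 1, z = 0, w = 0. Substituting into each constraint:
  (1) 1 - 3(1) + 0 - 3(0) = -2 ✓
  (2) z² = (0)² = 0, and 0 < 9 ✓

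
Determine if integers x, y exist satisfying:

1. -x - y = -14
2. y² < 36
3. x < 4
No

The full constraint system is jointly infeasible over the integers. Each constraint and what it forces:

  - -x - y = -14: is a linear equation tying the variables together
  - y² < 36: restricts y to |y| ≤ 5
  - x < 4: bounds one variable relative to a constant

Range argument: with x ∈ [−∞, 3], y ∈ [-5, 5], the left side of the equation is at least -8, but the right side is -14 < -8. No integer solution exists.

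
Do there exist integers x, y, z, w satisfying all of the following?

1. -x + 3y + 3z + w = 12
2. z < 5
Yes

Take x = -12, y = 0, z = 0, w = 0. Substituting into each constraint:
  (1) 12 + 3(0) + 3(0) + 0 = 12 ✓
  (2) 0 < 5 ✓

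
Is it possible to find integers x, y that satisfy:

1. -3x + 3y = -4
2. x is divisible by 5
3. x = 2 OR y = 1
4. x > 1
No

Even the single constraint (-3x + 3y = -4) is infeasible over the integers.

  - -3x + 3y = -4: every term on the left is divisible by 3, so the LHS ≡ 0 (mod 3), but the RHS -4 is not — no integer solution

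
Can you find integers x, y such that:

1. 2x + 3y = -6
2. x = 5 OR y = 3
No

The full constraint system is jointly infeasible over the integers. Each constraint and what it forces:

  - 2x + 3y = -6: is a linear equation tying the variables together
  - x = 5 OR y = 3: forces a choice: either x = 5 or y = 3

Split on the disjunction (x = 5 OR y = 3):
  • If x = 5: with x = 5, every remaining term of the linear equation is divisible by 3, so the left side is ≡ 0 (mod 3); but the right side -16 ≡ 2 (mod 3). No integers can satisfy it.
  • If y = 3: with y = 3, every remaining term of the linear equation is divisible by 2, so the left side is ≡ 0 (mod 2); but the right side -15 ≡ 1 (mod 2). No integers can satisfy it.
Both branches are infeasible, so the system has no integer solution.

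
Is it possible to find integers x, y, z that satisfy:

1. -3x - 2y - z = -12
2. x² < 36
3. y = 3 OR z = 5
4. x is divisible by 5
Yes

Take x = 5, y = -4, z = 5. Substituting into each constraint:
  (1) -3(5) - 2(-4) + (-5) = -12 ✓
  (2) x² = (5)² = 25, and 25 < 36 ✓
  (3) z = 5, target 5 ✓ (second branch holds)
  (4) 5 = 5 × 1, remainder 0 ✓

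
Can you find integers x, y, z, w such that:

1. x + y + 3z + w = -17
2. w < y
Yes

Take x = 2, y = 0, z = -6, w = -1. Substituting into each constraint:
  (1) 2 + 0 + 3(-6) + (-1) = -17 ✓
  (2) -1 < 0 ✓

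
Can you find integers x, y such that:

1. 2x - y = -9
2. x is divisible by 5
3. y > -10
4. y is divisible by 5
No

A contradictory subset is {2x - y = -9, x is divisible by 5, y is divisible by 5}. No integer assignment can satisfy these jointly:

  - 2x - y = -9: is a linear equation tying the variables together
  - x is divisible by 5: restricts x to multiples of 5
  - y is divisible by 5: restricts y to multiples of 5

Modular obstruction: writing x = 5x' and writing y = 5y', every remaining term of the linear equation is divisible by 5, so the left side is ≡ 0 (mod 5); but the right side -9 ≡ 1 (mod 5). No integers can satisfy it.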